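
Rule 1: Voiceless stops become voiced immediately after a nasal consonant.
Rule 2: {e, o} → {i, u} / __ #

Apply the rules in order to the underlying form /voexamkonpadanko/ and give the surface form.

voexamgonbadangu

Rule 1 (post-nasal voicing): /k/ is a voiceless stop immediately after the nasal /m/, so it voices to [g]. /p/ is a voiceless stop immediately after the nasal /n/, so it voices to [b]. /k/ is a voiceless stop immediately after the nasal /n/, so it voices to [g]. /voexamkonpadanko/ → voexamgonbadango.
Rule 2 (final vowel raising): /o/ is a mid vowel in word-final position, so it raises to [u]. /voexamgonbadango/ → voexamgonbadangu.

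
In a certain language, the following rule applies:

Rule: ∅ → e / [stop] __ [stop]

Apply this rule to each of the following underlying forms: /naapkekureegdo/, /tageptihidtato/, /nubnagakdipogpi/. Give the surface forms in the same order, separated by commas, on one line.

naapekekureegedo, tagepetihidetato, nubnagakedipogepi

/naapkekureegdo/: /p/ and /k/ form a stop–stop cluster, so [e] is inserted between them. /g/ and /d/ form a stop–stop cluster, so [e] is inserted between them. → [naapekekureegedo].
/tageptihidtato/: /p/ and /t/ form a stop–stop cluster, so [e] is inserted between them. /d/ and /t/ form a stop–stop cluster, so [e] is inserted between them. → [tagepetihidetato].
/nubnagakdipogpi/: /k/ and /d/ form a stop–stop cluster, so [e] is inserted between them. /g/ and /p/ form a stop–stop cluster, so [e] is inserted between them. → [nubnagakedipogepi].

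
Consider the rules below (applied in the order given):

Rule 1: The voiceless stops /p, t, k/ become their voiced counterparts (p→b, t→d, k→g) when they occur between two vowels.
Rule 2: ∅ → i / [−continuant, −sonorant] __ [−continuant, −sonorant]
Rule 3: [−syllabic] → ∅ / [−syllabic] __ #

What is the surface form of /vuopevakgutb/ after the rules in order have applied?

Rule 1 (intervocalic voicing): /p/ is a voiceless stop between vowels /o/ and /e/, so it voices to [b]. /vuopevakgutb/ → vuobevakgutb.
Rule 2 (stop-cluster i-epenthesis): /k/ and /g/ form a stop–stop cluster, so [i] is inserted between them. /t/ and /b/ form a stop–stop cluster, so [i] is inserted between them. /vuobevakgutb/ → vuobevakigutib.
Rule 3 (final cluster simplification): no segment meets the environment; /vuobevakigutib/ is unchanged.

vuobevakigutib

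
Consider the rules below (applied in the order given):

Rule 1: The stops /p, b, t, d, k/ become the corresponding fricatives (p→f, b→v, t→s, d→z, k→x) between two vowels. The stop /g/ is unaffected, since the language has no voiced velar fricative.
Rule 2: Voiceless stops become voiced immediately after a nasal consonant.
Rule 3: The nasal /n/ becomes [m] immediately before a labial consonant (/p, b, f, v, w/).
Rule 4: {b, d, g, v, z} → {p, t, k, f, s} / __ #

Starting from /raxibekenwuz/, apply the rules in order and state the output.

Rule 1 (intervocalic spirantization): /b/ is a stop between vowels /i/ and /e/, so it spirantizes to the fricative [v]. /k/ is a stop between vowels /e/ and /e/, so it spirantizes to the fricative [x]. /raxibekenwuz/ → raxivexenwuz.
Rule 2 (post-nasal voicing): no segment meets the environment; /raxivexenwuz/ is unchanged.
Rule 3 (nasal place assimilation): /n/ precedes the labial consonant /w/, so it assimilates in place to [m]. /raxivexenwuz/ → raxivexemwuz.
Rule 4 (final devoicing): /z/ is a voiced obstruent in word-final position, so it devoices to [s]. /raxivexemwuz/ → raxivexemwus.

raxivexemwus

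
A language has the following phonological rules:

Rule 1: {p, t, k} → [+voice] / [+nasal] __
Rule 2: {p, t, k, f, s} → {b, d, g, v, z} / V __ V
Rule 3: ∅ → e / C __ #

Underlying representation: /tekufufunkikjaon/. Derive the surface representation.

teguvuvungikjaone

Rule 1 (post-nasal voicing): /k/ is a voiceless stop immediately after the nasal /n/, so it voices to [g]. /tekufufunkikjaon/ → tekufufungikjaon.
Rule 2 (intervocalic voicing): /k/ is a voiceless obstruent between vowels /e/ and /u/, so it voices to [g]. /f/ is a voiceless obstruent between vowels /u/ and /u/, so it voices to [v]. /f/ is a voiceless obstruent between vowels /u/ and /u/, so it voices to [v]. /tekufufungikjaon/ → teguvuvungikjaon.
Rule 3 (final e-epenthesis): the form ends in the consonant /n/, so [e] is inserted word-finally. /teguvuvungikjaon/ → teguvuvungikjaone.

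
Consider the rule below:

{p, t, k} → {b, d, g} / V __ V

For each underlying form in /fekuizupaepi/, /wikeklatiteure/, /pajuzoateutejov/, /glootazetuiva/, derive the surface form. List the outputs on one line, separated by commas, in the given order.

feguizubaebi, wigekladideure, pajuzoadeudejov, gloodazeduiva

/fekuizupaepi/: /k/ is a voiceless stop between vowels /e/ and /u/, so it voices to [g]. /p/ is a voiceless stop between vowels /u/ and /a/, so it voices to [b]. /p/ is a voiceless stop between vowels /e/ and /i/, so it voices to [b]. → [feguizubaebi].
/wikeklatiteure/: /k/ is a voiceless stop between vowels /i/ and /e/, so it voices to [g]. /t/ is a voiceless stop between vowels /a/ and /i/, so it voices to [d]. /t/ is a voiceless stop between vowels /i/ and /e/, so it voices to [d]. → [wigekladideure].
/pajuzoateutejov/: /t/ is a voiceless stop between vowels /a/ and /e/, so it voices to [d]. /t/ is a voiceless stop between vowels /u/ and /e/, so it voices to [d]. → [pajuzoadeudejov].
/glootazetuiva/: /t/ is a voiceless stop between vowels /o/ and /a/, so it voices to [d]. /t/ is a voiceless stop between vowels /e/ and /u/, so it voices to [d]. → [gloodazeduiva].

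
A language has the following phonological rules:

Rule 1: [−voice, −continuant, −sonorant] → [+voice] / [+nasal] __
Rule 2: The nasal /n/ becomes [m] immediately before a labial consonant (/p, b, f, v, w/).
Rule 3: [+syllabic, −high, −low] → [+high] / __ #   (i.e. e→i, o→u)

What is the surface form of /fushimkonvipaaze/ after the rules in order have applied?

fushimgomvipaazi

Rule 1 (post-nasal voicing): /k/ is a voiceless stop immediately after the nasal /m/, so it voices to [g]. /fushimkonvipaaze/ → fushimgonvipaaze.
Rule 2 (nasal place assimilation): /n/ precedes the labial consonant /v/, so it assimilates in place to [m]. /fushimgonvipaaze/ → fushimgomvipaaze.
Rule 3 (final vowel raising): /e/ is a mid vowel in word-final position, so it raises to [i]. /fushimgomvipaaze/ → fushimgomvipaazi.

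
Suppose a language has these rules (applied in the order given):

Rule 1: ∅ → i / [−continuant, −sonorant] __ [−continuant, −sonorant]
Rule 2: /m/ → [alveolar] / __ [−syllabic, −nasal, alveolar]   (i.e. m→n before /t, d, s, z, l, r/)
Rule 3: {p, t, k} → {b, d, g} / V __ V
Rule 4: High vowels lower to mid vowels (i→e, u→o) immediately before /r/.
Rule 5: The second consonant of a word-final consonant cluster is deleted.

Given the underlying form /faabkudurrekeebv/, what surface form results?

Rule 1 (stop-cluster i-epenthesis): /b/ and /k/ form a stop–stop cluster, so [i] is inserted between them. /faabkudurrekeebv/ → faabikudurrekeebv.
Rule 2 (nasal place assimilation): no segment meets the environment; /faabikudurrekeebv/ is unchanged.
Rule 3 (intervocalic voicing): /k/ is a voiceless stop between vowels /i/ and /u/, so it voices to [g]. /k/ is a voiceless stop between vowels /e/ and /e/, so it voices to [g]. /faabikudurrekeebv/ → faabigudurregeebv.
Rule 4 (pre-rhotic lowering): /u/ is a high vowel immediately before /r/, so it lowers to [o]. /faabigudurregeebv/ → faabigudorregeebv.
Rule 5 (final cluster simplification): /v/ is the second consonant of a word-final cluster /bv/, so it deletes. /faabigudorregeebv/ → faabigudorregeeb.

faabigudorregeeb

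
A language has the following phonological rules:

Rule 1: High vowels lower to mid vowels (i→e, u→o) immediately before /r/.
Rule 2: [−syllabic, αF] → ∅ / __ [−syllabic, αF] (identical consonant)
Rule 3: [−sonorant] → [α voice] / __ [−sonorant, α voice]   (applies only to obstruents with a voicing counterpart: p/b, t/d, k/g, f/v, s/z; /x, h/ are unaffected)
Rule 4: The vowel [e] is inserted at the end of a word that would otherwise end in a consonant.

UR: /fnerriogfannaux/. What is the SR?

Rule 1 (pre-rhotic lowering): no segment meets the environment; /fnerriogfannaux/ is unchanged.
Rule 2 (degemination): /rr/ is a geminate; the first /r/ deletes. /nn/ is a geminate; the first /n/ deletes. /fnerriogfannaux/ → fneriogfanaux.
Rule 3 (regressive voicing assimilation): /g/ precedes the voiceless obstruent /f/, so it devoices to [k] by assimilation. /fneriogfanaux/ → fneriokfanaux.
Rule 4 (final e-epenthesis): the form ends in the consonant /x/, so [e] is inserted word-finally. /fneriokfanaux/ → fneriokfanauxe.

fneriokfanauxe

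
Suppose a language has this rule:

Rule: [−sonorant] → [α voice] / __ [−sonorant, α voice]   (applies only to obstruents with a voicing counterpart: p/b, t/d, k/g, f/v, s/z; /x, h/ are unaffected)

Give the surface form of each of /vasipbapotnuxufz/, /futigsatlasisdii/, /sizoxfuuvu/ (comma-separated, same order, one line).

vasibbapotnuxuvz, futiksatlasizdii, sizoxfuuvu

/vasipbapotnuxufz/: /p/ precedes the voiced obstruent /b/, so it voices to [b] by assimilation. /f/ precedes the voiced obstruent /z/, so it voices to [v] by assimilation. → [vasibbapotnuxuvz].
/futigsatlasisdii/: /g/ precedes the voiceless obstruent /s/, so it devoices to [k] by assimilation. /s/ precedes the voiced obstruent /d/, so it voices to [z] by assimilation. → [futiksatlasizdii].
/sizoxfuuvu/: the rule's environment is not met; surfaces unchanged as [sizoxfuuvu].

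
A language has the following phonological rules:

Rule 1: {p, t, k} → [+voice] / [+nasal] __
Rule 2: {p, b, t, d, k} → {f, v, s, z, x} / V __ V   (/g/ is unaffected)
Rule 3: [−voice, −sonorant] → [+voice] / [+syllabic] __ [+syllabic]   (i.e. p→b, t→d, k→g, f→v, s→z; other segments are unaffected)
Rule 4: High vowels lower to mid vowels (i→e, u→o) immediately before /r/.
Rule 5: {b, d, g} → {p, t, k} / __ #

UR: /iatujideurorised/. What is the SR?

iazujizeororizet

Rule 1 (post-nasal voicing): no segment meets the environment; /iatujideurorised/ is unchanged.
Rule 2 (intervocalic spirantization): /t/ is a stop between vowels /a/ and /u/, so it spirantizes to the fricative [s]. /d/ is a stop between vowels /i/ and /e/, so it spirantizes to the fricative [z]. /iatujideurorised/ → iasujizeurorised.
Rule 3 (intervocalic voicing): /s/ is a voiceless obstruent between vowels /a/ and /u/, so it voices to [z]. /s/ is a voiceless obstruent between vowels /i/ and /e/, so it voices to [z]. /iasujizeurorised/ → iazujizeurorized.
Rule 4 (pre-rhotic lowering): /u/ is a high vowel immediately before /r/, so it lowers to [o]. /iazujizeurorized/ → iazujizeororized.
Rule 5 (final devoicing): /d/ is a voiced stop in word-final position, so it devoices to [t]. /iazujizeororized/ → iazujizeororizet.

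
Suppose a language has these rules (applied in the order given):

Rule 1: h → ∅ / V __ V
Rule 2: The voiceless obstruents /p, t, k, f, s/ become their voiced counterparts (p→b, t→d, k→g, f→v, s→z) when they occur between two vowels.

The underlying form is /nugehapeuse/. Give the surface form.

nugeabeuze

Rule 1 (intervocalic h-deletion): /h/ occurs between vowels /e/ and /a/, so it deletes. /nugehapeuse/ → nugeapeuse.
Rule 2 (intervocalic voicing): /p/ is a voiceless obstruent between vowels /a/ and /e/, so it voices to [b]. /s/ is a voiceless obstruent between vowels /u/ and /e/, so it voices to [z]. /nugeapeuse/ → nugeabeuze.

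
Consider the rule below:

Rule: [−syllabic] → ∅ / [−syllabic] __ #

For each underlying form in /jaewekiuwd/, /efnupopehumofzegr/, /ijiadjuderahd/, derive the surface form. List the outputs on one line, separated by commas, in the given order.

/jaewekiuwd/: /d/ is the second consonant of a word-final cluster /wd/, so it deletes. → [jaewekiuw].
/efnupopehumofzegr/: /r/ is the second consonant of a word-final cluster /gr/, so it deletes. → [efnupopehumofzeg].
/ijiadjuderahd/: /d/ is the second consonant of a word-final cluster /hd/, so it deletes. → [ijiadjuderah].

jaewekiuw, efnupopehumofzeg, ijiadjuderah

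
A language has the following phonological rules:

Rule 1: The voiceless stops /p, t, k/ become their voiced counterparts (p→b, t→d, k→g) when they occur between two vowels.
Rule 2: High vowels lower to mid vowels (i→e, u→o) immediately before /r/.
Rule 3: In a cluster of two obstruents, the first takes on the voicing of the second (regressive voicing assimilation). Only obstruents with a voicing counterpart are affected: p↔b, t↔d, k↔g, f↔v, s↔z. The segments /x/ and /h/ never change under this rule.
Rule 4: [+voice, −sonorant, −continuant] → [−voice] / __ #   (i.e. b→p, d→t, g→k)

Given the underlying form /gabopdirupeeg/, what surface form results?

gabobderubeek

Rule 1 (intervocalic voicing): /p/ is a voiceless stop between vowels /u/ and /e/, so it voices to [b]. /gabopdirupeeg/ → gabopdirubeeg.
Rule 2 (pre-rhotic lowering): /i/ is a high vowel immediately before /r/, so it lowers to [e]. /gabopdirubeeg/ → gabopderubeeg.
Rule 3 (regressive voicing assimilation): /p/ precedes the voiced obstruent /d/, so it voices to [b] by assimilation. /gabopderubeeg/ → gabobderubeeg.
Rule 4 (final devoicing): /g/ is a voiced stop in word-final position, so it devoices to [k]. /gabobderubeeg/ → gabobderubeek.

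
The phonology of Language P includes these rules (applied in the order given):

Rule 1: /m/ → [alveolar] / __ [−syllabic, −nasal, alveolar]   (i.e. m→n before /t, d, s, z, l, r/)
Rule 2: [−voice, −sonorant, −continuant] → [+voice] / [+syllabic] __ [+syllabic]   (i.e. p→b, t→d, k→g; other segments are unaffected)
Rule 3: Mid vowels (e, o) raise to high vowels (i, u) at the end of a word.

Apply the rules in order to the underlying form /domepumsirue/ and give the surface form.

Rule 1 (nasal place assimilation): /m/ precedes the alveolar consonant /s/, so it assimilates in place to [n]. /domepumsirue/ → domepunsirue.
Rule 2 (intervocalic voicing): /p/ is a voiceless stop between vowels /e/ and /u/, so it voices to [b]. /domepunsirue/ → domebunsirue.
Rule 3 (final vowel raising): /e/ is a mid vowel in word-final position, so it raises to [i]. /domebunsirue/ → domebunsirui.

domebunsirui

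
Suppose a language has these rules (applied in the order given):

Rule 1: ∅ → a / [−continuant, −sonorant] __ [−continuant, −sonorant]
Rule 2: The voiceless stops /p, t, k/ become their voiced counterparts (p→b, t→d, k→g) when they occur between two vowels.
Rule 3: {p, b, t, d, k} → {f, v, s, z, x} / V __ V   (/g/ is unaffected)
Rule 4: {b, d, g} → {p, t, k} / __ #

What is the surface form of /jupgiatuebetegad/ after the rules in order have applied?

juvagiazuevezegat

Rule 1 (stop-cluster a-epenthesis): /p/ and /g/ form a stop–stop cluster, so [a] is inserted between them. /jupgiatuebetegad/ → jupagiatuebetegad.
Rule 2 (intervocalic voicing): /p/ is a voiceless stop between vowels /u/ and /a/, so it voices to [b]. /t/ is a voiceless stop between vowels /a/ and /u/, so it voices to [d]. /t/ is a voiceless stop between vowels /e/ and /e/, so it voices to [d]. /jupagiatuebetegad/ → jubagiaduebedegad.
Rule 3 (intervocalic spirantization): /b/ is a stop between vowels /u/ and /a/, so it spirantizes to the fricative [v]. /d/ is a stop between vowels /a/ and /u/, so it spirantizes to the fricative [z]. /b/ is a stop between vowels /e/ and /e/, so it spirantizes to the fricative [v]. /d/ is a stop between vowels /e/ and /e/, so it spirantizes to the fricative [z]. /jubagiaduebedegad/ → juvagiazuevezegad.
Rule 4 (final devoicing): /d/ is a voiced stop in word-final position, so it devoices to [t]. /juvagiazuevezegad/ → juvagiazuevezegat.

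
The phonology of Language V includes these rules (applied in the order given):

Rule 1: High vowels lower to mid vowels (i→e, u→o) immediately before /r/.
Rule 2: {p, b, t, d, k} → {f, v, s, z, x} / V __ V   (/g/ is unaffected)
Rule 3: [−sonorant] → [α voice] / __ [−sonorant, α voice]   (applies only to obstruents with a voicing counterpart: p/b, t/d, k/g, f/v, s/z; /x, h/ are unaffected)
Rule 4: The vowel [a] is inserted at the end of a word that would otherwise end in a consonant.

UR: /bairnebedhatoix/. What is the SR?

Rule 1 (pre-rhotic lowering): /i/ is a high vowel immediately before /r/, so it lowers to [e]. /bairnebedhatoix/ → baernebedhatoix.
Rule 2 (intervocalic spirantization): /b/ is a stop between vowels /e/ and /e/, so it spirantizes to the fricative [v]. /t/ is a stop between vowels /a/ and /o/, so it spirantizes to the fricative [s]. /baernebedhatoix/ → baernevedhasoix.
Rule 3 (regressive voicing assimilation): /d/ precedes the voiceless obstruent /h/, so it devoices to [t] by assimilation. /baernevedhasoix/ → baernevethasoix.
Rule 4 (final a-epenthesis): the form ends in the consonant /x/, so [a] is inserted word-finally. /baernevethasoix/ → baernevethasoixa.

baernevethasoixa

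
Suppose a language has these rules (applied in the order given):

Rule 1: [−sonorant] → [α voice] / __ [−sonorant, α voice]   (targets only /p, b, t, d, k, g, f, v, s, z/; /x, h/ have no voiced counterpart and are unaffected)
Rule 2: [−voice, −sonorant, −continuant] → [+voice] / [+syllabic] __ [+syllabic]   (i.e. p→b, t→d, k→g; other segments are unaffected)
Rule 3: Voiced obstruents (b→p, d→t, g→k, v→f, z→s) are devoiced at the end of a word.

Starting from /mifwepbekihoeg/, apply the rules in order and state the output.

Rule 1 (regressive voicing assimilation): /p/ precedes the voiced obstruent /b/, so it voices to [b] by assimilation. /mifwepbekihoeg/ → mifwebbekihoeg.
Rule 2 (intervocalic voicing): /k/ is a voiceless stop between vowels /e/ and /i/, so it voices to [g]. /mifwebbekihoeg/ → mifwebbegihoeg.
Rule 3 (final devoicing): /g/ is a voiced obstruent in word-final position, so it devoices to [k]. /mifwebbegihoeg/ → mifwebbegihoek.

mifwebbegihoek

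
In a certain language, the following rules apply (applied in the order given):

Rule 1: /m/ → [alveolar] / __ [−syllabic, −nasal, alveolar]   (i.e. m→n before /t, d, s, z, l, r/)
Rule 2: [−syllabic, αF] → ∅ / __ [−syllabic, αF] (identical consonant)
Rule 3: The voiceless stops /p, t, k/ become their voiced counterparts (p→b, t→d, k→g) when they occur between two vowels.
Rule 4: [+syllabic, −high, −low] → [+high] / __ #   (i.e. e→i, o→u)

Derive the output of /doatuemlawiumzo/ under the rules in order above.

doaduenlawiunzu

Rule 1 (nasal place assimilation): /m/ precedes the alveolar consonant /l/, so it assimilates in place to [n]. /m/ precedes the alveolar consonant /z/, so it assimilates in place to [n]. /doatuemlawiumzo/ → doatuenlawiunzo.
Rule 2 (degemination): no segment meets the environment; /doatuenlawiunzo/ is unchanged.
Rule 3 (intervocalic voicing): /t/ is a voiceless stop between vowels /a/ and /u/, so it voices to [d]. /doatuenlawiunzo/ → doaduenlawiunzo.
Rule 4 (final vowel raising): /o/ is a mid vowel in word-final position, so it raises to [u]. /doaduenlawiunzo/ → doaduenlawiunzu.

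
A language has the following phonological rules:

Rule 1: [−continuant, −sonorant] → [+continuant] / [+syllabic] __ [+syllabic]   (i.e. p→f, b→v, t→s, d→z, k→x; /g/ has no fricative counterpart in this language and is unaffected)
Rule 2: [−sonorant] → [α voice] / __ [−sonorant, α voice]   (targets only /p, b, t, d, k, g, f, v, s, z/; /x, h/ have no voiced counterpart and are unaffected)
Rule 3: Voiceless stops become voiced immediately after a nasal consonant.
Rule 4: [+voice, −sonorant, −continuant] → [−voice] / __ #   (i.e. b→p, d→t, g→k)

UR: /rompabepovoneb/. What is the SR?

Rule 1 (intervocalic spirantization): /b/ is a stop between vowels /a/ and /e/, so it spirantizes to the fricative [v]. /p/ is a stop between vowels /e/ and /o/, so it spirantizes to the fricative [f]. /rompabepovoneb/ → rompavefovoneb.
Rule 2 (regressive voicing assimilation): no segment meets the environment; /rompavefovoneb/ is unchanged.
Rule 3 (post-nasal voicing): /p/ is a voiceless stop immediately after the nasal /m/, so it voices to [b]. /rompavefovoneb/ → rombavefovoneb.
Rule 4 (final devoicing): /b/ is a voiced stop in word-final position, so it devoices to [p]. /rombavefovoneb/ → rombavefovonep.

rombavefovonep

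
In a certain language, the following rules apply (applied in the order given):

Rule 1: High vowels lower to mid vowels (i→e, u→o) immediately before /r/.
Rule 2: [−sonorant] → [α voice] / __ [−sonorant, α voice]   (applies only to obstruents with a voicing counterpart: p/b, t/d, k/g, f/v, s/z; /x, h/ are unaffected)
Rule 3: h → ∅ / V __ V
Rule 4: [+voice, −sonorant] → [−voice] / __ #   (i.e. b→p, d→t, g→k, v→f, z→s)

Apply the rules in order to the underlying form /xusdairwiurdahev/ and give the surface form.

xuzdaerwiordaef

Rule 1 (pre-rhotic lowering): /i/ is a high vowel immediately before /r/, so it lowers to [e]. /u/ is a high vowel immediately before /r/, so it lowers to [o]. /xusdairwiurdahev/ → xusdaerwiordahev.
Rule 2 (regressive voicing assimilation): /s/ precedes the voiced obstruent /d/, so it voices to [z] by assimilation. /xusdaerwiordahev/ → xuzdaerwiordahev.
Rule 3 (intervocalic h-deletion): /h/ occurs between vowels /a/ and /e/, so it deletes. /xuzdaerwiordahev/ → xuzdaerwiordaev.
Rule 4 (final devoicing): /v/ is a voiced obstruent in word-final position, so it devoices to [f]. /xuzdaerwiordaev/ → xuzdaerwiordaef.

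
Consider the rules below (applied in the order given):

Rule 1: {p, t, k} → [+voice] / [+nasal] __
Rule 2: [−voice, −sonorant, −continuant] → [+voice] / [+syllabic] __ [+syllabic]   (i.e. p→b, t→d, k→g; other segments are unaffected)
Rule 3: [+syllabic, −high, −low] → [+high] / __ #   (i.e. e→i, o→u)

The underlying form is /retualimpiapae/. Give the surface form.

Rule 1 (post-nasal voicing): /p/ is a voiceless stop immediately after the nasal /m/, so it voices to [b]. /retualimpiapae/ → retualimbiapae.
Rule 2 (intervocalic voicing): /t/ is a voiceless stop between vowels /e/ and /u/, so it voices to [d]. /p/ is a voiceless stop between vowels /a/ and /a/, so it voices to [b]. /retualimbiapae/ → redualimbiabae.
Rule 3 (final vowel raising): /e/ is a mid vowel in word-final position, so it raises to [i]. /redualimbiabae/ → redualimbiabai.

redualimbiabai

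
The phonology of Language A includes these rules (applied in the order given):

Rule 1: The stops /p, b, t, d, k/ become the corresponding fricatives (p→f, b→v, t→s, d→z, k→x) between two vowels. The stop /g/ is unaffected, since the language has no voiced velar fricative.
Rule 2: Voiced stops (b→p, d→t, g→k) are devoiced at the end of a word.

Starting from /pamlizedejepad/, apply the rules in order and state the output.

Rule 1 (intervocalic spirantization): /d/ is a stop between vowels /e/ and /e/, so it spirantizes to the fricative [z]. /p/ is a stop between vowels /e/ and /a/, so it spirantizes to the fricative [f]. /pamlizedejepad/ → pamlizezejefad.
Rule 2 (final devoicing): /d/ is a voiced stop in word-final position, so it devoices to [t]. /pamlizezejefad/ → pamlizezejefat.

pamlizezejefat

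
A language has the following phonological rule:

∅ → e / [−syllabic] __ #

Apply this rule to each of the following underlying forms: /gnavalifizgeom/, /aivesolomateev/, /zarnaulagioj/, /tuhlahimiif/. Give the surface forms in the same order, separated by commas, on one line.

/gnavalifizgeom/: the form ends in the consonant /m/, so [e] is inserted word-finally. → [gnavalifizgeome].
/aivesolomateev/: the form ends in the consonant /v/, so [e] is inserted word-finally. → [aivesolomateeve].
/zarnaulagioj/: the form ends in the consonant /j/, so [e] is inserted word-finally. → [zarnaulagioje].
/tuhlahimiif/: the form ends in the consonant /f/, so [e] is inserted word-finally. → [tuhlahimiife].

gnavalifizgeome, aivesolomateeve, zarnaulagioje, tuhlahimiife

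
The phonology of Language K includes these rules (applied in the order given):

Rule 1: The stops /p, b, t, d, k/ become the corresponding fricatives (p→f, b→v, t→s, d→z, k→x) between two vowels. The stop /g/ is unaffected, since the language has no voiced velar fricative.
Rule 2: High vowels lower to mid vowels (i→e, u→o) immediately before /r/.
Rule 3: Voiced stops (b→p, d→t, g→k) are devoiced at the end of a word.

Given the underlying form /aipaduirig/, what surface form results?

aifazuerik

Rule 1 (intervocalic spirantization): /p/ is a stop between vowels /i/ and /a/, so it spirantizes to the fricative [f]. /d/ is a stop between vowels /a/ and /u/, so it spirantizes to the fricative [z]. /aipaduirig/ → aifazuirig.
Rule 2 (pre-rhotic lowering): /i/ is a high vowel immediately before /r/, so it lowers to [e]. /aifazuirig/ → aifazuerig.
Rule 3 (final devoicing): /g/ is a voiced stop in word-final position, so it devoices to [k]. /aifazuerig/ → aifazuerik.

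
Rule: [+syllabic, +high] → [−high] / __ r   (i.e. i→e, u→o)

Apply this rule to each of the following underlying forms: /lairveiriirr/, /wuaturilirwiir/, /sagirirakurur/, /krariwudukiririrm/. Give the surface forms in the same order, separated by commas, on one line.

/lairveiriirr/: /i/ is a high vowel immediately before /r/, so it lowers to [e]. /i/ is a high vowel immediately before /r/, so it lowers to [e]. /i/ is a high vowel immediately before /r/, so it lowers to [e]. → [laerveerierr].
/wuaturilirwiir/: /u/ is a high vowel immediately before /r/, so it lowers to [o]. /i/ is a high vowel immediately before /r/, so it lowers to [e]. /i/ is a high vowel immediately before /r/, so it lowers to [e]. → [wuatorilerwier].
/sagirirakurur/: /i/ is a high vowel immediately before /r/, so it lowers to [e]. /i/ is a high vowel immediately before /r/, so it lowers to [e]. /u/ is a high vowel immediately before /r/, so it lowers to [o]. /u/ is a high vowel immediately before /r/, so it lowers to [o]. → [sagererakoror].
/krariwudukiririrm/: /i/ is a high vowel immediately before /r/, so it lowers to [e]. /i/ is a high vowel immediately before /r/, so it lowers to [e]. /i/ is a high vowel immediately before /r/, so it lowers to [e]. → [krariwudukerererm].

laerveerierr, wuatorilerwier, sagererakoror, krariwudukerererm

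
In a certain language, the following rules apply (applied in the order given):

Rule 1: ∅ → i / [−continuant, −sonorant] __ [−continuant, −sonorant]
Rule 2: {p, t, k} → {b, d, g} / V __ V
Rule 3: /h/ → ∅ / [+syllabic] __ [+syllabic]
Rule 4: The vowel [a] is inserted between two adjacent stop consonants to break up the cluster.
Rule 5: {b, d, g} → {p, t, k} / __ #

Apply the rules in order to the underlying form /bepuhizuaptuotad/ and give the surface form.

bebuizuabiduodat

Rule 1 (stop-cluster i-epenthesis): /p/ and /t/ form a stop–stop cluster, so [i] is inserted between them. /bepuhizuaptuotad/ → bepuhizuapituotad.
Rule 2 (intervocalic voicing): /p/ is a voiceless stop between vowels /e/ and /u/, so it voices to [b]. /p/ is a voiceless stop between vowels /a/ and /i/, so it voices to [b]. /t/ is a voiceless stop between vowels /i/ and /u/, so it voices to [d]. /t/ is a voiceless stop between vowels /o/ and /a/, so it voices to [d]. /bepuhizuapituotad/ → bebuhizuabiduodad.
Rule 3 (intervocalic h-deletion): /h/ occurs between vowels /u/ and /i/, so it deletes. /bebuhizuabiduodad/ → bebuizuabiduodad.
Rule 4 (stop-cluster a-epenthesis): no segment meets the environment; /bebuizuabiduodad/ is unchanged.
Rule 5 (final devoicing): /d/ is a voiced stop in word-final position, so it devoices to [t]. /bebuizuabiduodad/ → bebuizuabiduodat.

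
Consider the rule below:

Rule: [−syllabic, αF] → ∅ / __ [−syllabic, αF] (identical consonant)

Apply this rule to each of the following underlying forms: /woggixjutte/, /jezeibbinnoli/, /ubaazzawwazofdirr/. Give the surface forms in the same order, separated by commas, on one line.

/woggixjutte/: /gg/ is a geminate; the first /g/ deletes. /tt/ is a geminate; the first /t/ deletes. → [wogixjute].
/jezeibbinnoli/: /bb/ is a geminate; the first /b/ deletes. /nn/ is a geminate; the first /n/ deletes. → [jezeibinoli].
/ubaazzawwazofdirr/: /zz/ is a geminate; the first /z/ deletes. /ww/ is a geminate; the first /w/ deletes. /rr/ is a geminate; the first /r/ deletes. → [ubaazawazofdir].

wogixjute, jezeibinoli, ubaazawazofdir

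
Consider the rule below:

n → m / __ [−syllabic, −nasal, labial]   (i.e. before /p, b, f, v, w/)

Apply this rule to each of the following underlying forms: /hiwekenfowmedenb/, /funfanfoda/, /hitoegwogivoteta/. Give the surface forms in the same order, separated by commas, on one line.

/hiwekenfowmedenb/: /n/ precedes the labial consonant /f/, so it assimilates in place to [m]. /n/ precedes the labial consonant /b/, so it assimilates in place to [m]. → [hiwekemfowmedemb].
/funfanfoda/: /n/ precedes the labial consonant /f/, so it assimilates in place to [m]. /n/ precedes the labial consonant /f/, so it assimilates in place to [m]. → [fumfamfoda].
/hitoegwogivoteta/: the rule's environment is not met; surfaces unchanged as [hitoegwogivoteta].

hiwekemfowmedemb, fumfamfoda, hitoegwogivoteta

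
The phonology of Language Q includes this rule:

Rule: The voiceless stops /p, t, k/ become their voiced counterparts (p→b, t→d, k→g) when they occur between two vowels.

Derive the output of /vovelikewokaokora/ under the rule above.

/k/ is a voiceless stop between vowels /i/ and /e/, so it voices to [g].
/k/ is a voiceless stop between vowels /o/ and /a/, so it voices to [g].
/k/ is a voiceless stop between vowels /o/ and /o/, so it voices to [g].
Surface form: [voveligewogaogora].

voveligewogaogora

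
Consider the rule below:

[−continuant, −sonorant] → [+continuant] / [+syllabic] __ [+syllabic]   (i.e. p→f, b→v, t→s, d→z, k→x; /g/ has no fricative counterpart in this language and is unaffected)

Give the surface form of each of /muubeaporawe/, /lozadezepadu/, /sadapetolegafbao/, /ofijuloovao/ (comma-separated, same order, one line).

/muubeaporawe/: /b/ is a stop between vowels /u/ and /e/, so it spirantizes to the fricative [v]. /p/ is a stop between vowels /a/ and /o/, so it spirantizes to the fricative [f]. → [muuveaforawe].
/lozadezepadu/: /d/ is a stop between vowels /a/ and /e/, so it spirantizes to the fricative [z]. /p/ is a stop between vowels /e/ and /a/, so it spirantizes to the fricative [f]. /d/ is a stop between vowels /a/ and /u/, so it spirantizes to the fricative [z]. → [lozazezefazu].
/sadapetolegafbao/: /d/ is a stop between vowels /a/ and /a/, so it spirantizes to the fricative [z]. /p/ is a stop between vowels /a/ and /e/, so it spirantizes to the fricative [f]. /t/ is a stop between vowels /e/ and /o/, so it spirantizes to the fricative [s]. → [sazafesolegafbao].
/ofijuloovao/: the rule's environment is not met; surfaces unchanged as [ofijuloovao].

muuveaforawe, lozazezefazu, sazafesolegafbao, ofijuloovao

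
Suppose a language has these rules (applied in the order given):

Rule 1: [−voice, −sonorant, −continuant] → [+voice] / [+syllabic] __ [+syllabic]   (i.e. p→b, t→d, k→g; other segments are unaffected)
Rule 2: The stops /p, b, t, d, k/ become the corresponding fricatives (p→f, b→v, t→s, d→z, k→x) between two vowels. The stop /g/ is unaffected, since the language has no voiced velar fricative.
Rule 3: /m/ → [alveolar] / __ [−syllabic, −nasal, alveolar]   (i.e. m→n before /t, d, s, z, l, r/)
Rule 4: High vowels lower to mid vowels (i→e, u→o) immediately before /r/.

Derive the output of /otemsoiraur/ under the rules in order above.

ozensoeraor

Rule 1 (intervocalic voicing): /t/ is a voiceless stop between vowels /o/ and /e/, so it voices to [d]. /otemsoiraur/ → odemsoiraur.
Rule 2 (intervocalic spirantization): /d/ is a stop between vowels /o/ and /e/, so it spirantizes to the fricative [z]. /odemsoiraur/ → ozemsoiraur.
Rule 3 (nasal place assimilation): /m/ precedes the alveolar consonant /s/, so it assimilates in place to [n]. /ozemsoiraur/ → ozensoiraur.
Rule 4 (pre-rhotic lowering): /i/ is a high vowel immediately before /r/, so it lowers to [e]. /u/ is a high vowel immediately before /r/, so it lowers to [o]. /ozensoiraur/ → ozensoeraor.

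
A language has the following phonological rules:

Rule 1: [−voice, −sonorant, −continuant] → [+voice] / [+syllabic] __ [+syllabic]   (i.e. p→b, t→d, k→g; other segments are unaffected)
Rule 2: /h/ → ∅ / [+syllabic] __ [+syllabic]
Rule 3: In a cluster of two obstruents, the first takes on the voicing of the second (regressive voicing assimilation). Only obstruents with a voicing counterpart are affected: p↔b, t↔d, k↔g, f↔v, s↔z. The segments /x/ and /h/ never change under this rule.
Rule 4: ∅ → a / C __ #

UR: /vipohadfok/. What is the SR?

viboatfoka

Rule 1 (intervocalic voicing): /p/ is a voiceless stop between vowels /i/ and /o/, so it voices to [b]. /vipohadfok/ → vibohadfok.
Rule 2 (intervocalic h-deletion): /h/ occurs between vowels /o/ and /a/, so it deletes. /vibohadfok/ → viboadfok.
Rule 3 (regressive voicing assimilation): /d/ precedes the voiceless obstruent /f/, so it devoices to [t] by assimilation. /viboadfok/ → viboatfok.
Rule 4 (final a-epenthesis): the form ends in the consonant /k/, so [a] is inserted word-finally. /viboatfok/ → viboatfoka.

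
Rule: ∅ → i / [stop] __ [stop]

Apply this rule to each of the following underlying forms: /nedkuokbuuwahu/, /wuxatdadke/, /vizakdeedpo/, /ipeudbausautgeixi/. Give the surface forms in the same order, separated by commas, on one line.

nedikuokibuuwahu, wuxatidadike, vizakideedipo, ipeudibausautigeixi

/nedkuokbuuwahu/: /d/ and /k/ form a stop–stop cluster, so [i] is inserted between them. /k/ and /b/ form a stop–stop cluster, so [i] is inserted between them. → [nedikuokibuuwahu].
/wuxatdadke/: /t/ and /d/ form a stop–stop cluster, so [i] is inserted between them. /d/ and /k/ form a stop–stop cluster, so [i] is inserted between them. → [wuxatidadike].
/vizakdeedpo/: /k/ and /d/ form a stop–stop cluster, so [i] is inserted between them. /d/ and /p/ form a stop–stop cluster, so [i] is inserted between them. → [vizakideedipo].
/ipeudbausautgeixi/: /d/ and /b/ form a stop–stop cluster, so [i] is inserted between them. /t/ and /g/ form a stop–stop cluster, so [i] is inserted between them. → [ipeudibausautigeixi].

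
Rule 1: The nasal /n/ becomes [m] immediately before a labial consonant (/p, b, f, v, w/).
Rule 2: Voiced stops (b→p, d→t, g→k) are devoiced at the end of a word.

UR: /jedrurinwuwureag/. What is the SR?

jedrurimwuwureak

Rule 1 (nasal place assimilation): /n/ precedes the labial consonant /w/, so it assimilates in place to [m]. /jedrurinwuwureag/ → jedrurimwuwureag.
Rule 2 (final devoicing): /g/ is a voiced stop in word-final position, so it devoices to [k]. /jedrurimwuwureag/ → jedrurimwuwureak.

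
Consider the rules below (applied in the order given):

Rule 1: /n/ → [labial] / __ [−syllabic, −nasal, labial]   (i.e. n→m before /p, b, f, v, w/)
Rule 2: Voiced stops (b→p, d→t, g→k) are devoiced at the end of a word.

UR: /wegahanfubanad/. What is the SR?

Rule 1 (nasal place assimilation): /n/ precedes the labial consonant /f/, so it assimilates in place to [m]. /wegahanfubanad/ → wegahamfubanad.
Rule 2 (final devoicing): /d/ is a voiced stop in word-final position, so it devoices to [t]. /wegahamfubanad/ → wegahamfubanat.

wegahamfubanat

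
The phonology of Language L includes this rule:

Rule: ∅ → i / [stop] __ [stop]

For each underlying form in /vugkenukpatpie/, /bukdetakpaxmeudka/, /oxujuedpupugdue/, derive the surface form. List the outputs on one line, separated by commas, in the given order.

vugikenukipatipie, bukidetakipaxmeudika, oxujuedipupugidue

/vugkenukpatpie/: /g/ and /k/ form a stop–stop cluster, so [i] is inserted between them. /k/ and /p/ form a stop–stop cluster, so [i] is inserted between them. /t/ and /p/ form a stop–stop cluster, so [i] is inserted between them. → [vugikenukipatipie].
/bukdetakpaxmeudka/: /k/ and /d/ form a stop–stop cluster, so [i] is inserted between them. /k/ and /p/ form a stop–stop cluster, so [i] is inserted between them. /d/ and /k/ form a stop–stop cluster, so [i] is inserted between them. → [bukidetakipaxmeudika].
/oxujuedpupugdue/: /d/ and /p/ form a stop–stop cluster, so [i] is inserted between them. /g/ and /d/ form a stop–stop cluster, so [i] is inserted between them. → [oxujuedipupugidue].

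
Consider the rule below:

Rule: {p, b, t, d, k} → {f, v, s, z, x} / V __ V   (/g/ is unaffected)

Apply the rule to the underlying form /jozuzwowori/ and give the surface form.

No segment of /jozuzwowori/ meets the structural description of the rule, so the form surfaces unchanged.

jozuzwowori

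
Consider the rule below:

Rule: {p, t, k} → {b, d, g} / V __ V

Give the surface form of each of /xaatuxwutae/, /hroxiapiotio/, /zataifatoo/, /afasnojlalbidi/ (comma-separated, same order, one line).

/xaatuxwutae/: /t/ is a voiceless stop between vowels /a/ and /u/, so it voices to [d]. /t/ is a voiceless stop between vowels /u/ and /a/, so it voices to [d]. → [xaaduxwudae].
/hroxiapiotio/: /p/ is a voiceless stop between vowels /a/ and /i/, so it voices to [b]. /t/ is a voiceless stop between vowels /o/ and /i/, so it voices to [d]. → [hroxiabiodio].
/zataifatoo/: /t/ is a voiceless stop between vowels /a/ and /a/, so it voices to [d]. /t/ is a voiceless stop between vowels /a/ and /o/, so it voices to [d]. → [zadaifadoo].
/afasnojlalbidi/: the rule's environment is not met; surfaces unchanged as [afasnojlalbidi].

xaaduxwudae, hroxiabiodio, zadaifadoo, afasnojlalbidi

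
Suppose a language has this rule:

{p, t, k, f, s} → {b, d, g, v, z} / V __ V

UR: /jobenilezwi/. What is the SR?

No segment of /jobenilezwi/ meets the structural description of the rule, so the form surfaces unchanged.

jobenilezwi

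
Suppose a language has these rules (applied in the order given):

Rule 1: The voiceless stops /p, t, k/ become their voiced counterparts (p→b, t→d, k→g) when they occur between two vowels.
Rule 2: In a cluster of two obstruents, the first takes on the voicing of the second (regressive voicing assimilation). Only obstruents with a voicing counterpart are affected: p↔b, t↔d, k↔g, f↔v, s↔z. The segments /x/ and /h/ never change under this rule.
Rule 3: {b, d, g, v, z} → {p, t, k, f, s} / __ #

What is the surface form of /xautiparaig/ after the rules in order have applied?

Rule 1 (intervocalic voicing): /t/ is a voiceless stop between vowels /u/ and /i/, so it voices to [d]. /p/ is a voiceless stop between vowels /i/ and /a/, so it voices to [b]. /xautiparaig/ → xaudibaraig.
Rule 2 (regressive voicing assimilation): no segment meets the environment; /xaudibaraig/ is unchanged.
Rule 3 (final devoicing): /g/ is a voiced obstruent in word-final position, so it devoices to [k]. /xaudibaraig/ → xaudibaraik.

xaudibaraik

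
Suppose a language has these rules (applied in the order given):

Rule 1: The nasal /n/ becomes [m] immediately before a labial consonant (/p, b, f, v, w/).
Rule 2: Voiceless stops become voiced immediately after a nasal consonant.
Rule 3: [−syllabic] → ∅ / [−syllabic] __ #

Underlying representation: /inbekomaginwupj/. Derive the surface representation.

Rule 1 (nasal place assimilation): /n/ precedes the labial consonant /b/, so it assimilates in place to [m]. /n/ precedes the labial consonant /w/, so it assimilates in place to [m]. /inbekomaginwupj/ → imbekomagimwupj.
Rule 2 (post-nasal voicing): no segment meets the environment; /imbekomagimwupj/ is unchanged.
Rule 3 (final cluster simplification): /j/ is the second consonant of a word-final cluster /pj/, so it deletes. /imbekomagimwupj/ → imbekomagimwup.

imbekomagimwup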